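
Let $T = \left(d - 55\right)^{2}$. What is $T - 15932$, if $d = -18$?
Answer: $-10603$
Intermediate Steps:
$T = 5329$ ($T = \left(-18 - 55\right)^{2} = \left(-73\right)^{2} = 5329$)
$T - 15932 = 5329 - 15932 = -10603$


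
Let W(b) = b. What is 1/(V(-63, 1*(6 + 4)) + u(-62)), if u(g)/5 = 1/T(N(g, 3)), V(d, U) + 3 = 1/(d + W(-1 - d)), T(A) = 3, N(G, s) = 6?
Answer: -3/7 ≈ -0.42857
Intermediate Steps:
V(d, U) = -4 (V(d, U) = -3 + 1/(d + (-1 - d)) = -3 + 1/(-1) = -3 - 1 = -4)
u(g) = 5/3
1/(V(-63, 1*(6 + 4)) + u(-62)) = 1/(-4 + 5/3) = 1/(-7/3) = -3/7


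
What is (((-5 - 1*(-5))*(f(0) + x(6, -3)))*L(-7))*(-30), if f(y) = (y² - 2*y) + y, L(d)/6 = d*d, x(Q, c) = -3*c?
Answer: 0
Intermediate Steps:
L(d) = 6*d² (L(d) = 6*(d*d) = 6*d²)
f(y) = y² - y
(((-5 - 1*(-5))*(f(0) + x(6, -3)))*L(-7))*(-30) = (((-5 - 1*(-5))*(0*(-1 + 0) - 3*(-3)))*(6*(-7)²))*(-30) = (((-5 + 5)*(0*(-1) + 9))*(6*49))*(-30) = ((0*(0 + 9))*294)*(-30) = ((0*9)*294)*(-30) = (0*294)*(-30) = 0*(-30) = 0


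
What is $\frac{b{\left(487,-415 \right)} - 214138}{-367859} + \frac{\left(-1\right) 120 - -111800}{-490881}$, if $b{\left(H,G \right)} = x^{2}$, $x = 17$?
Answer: $\frac{63891917849}{180574993779} \approx 0.35382$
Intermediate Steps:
$b{\left(H,G \right)} = 289$ ($b{\left(H,G \right)} = 17^{2} = 289$)
$\frac{b{\left(487,-415 \right)} - 214138}{-367859} + \frac{\left(-1\right) 120 - -111800}{-490881} = \frac{289 - 214138}{-367859} + \frac{\left(-1\right) 120 - -111800}{-490881} = \left(289 - 214138\right) \left(- \frac{1}{367859}\right) + \left(-120 + 111800\right) \left(- \frac{1}{490881}\right) = \left(-213849\right) \left(- \frac{1}{367859}\right) + 111680 \left(- \frac{1}{490881}\right) = \frac{213849}{367859} - \frac{111680}{490881} = \frac{63891917849}{180574993779}$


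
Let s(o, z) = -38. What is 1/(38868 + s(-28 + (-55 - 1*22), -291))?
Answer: 1/38830 ≈ 2.5753e-5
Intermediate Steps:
1/(38868 + s(-28 + (-55 - 1*22), -291)) = 1/(38868 - 38) = 1/38830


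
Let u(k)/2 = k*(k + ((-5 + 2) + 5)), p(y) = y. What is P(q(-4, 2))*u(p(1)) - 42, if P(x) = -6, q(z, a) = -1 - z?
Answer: -78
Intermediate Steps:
u(k) = 2*k*(2 + k) (u(k) = 2*(k*(k + ((-5 + 2) + 5))) = 2*(k*(k + (-3 + 5))) = 2*(k*(k + 2)) = 2*(k*(2 + k)) = 2*k*(2 + k))
P(q(-4, 2))*u(p(1)) - 42 = -12*(2 + 1) - 42 = -12*3 - 42 = -6*6 - 42 = -36 - 42 = -78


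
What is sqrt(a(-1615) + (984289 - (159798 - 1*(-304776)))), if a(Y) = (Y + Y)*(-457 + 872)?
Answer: I*sqrt(820735) ≈ 905.94*I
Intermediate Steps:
a(Y) = 830*Y (a(Y) = (2*Y)*415 = 830*Y)
sqrt(a(-1615) + (984289 - (159798 - 1*(-304776)))) = sqrt(830*(-1615) + (984289 - (159798 - 1*(-304776)))) = sqrt(-1340450 + (984289 - (159798 + 304776))) = sqrt(-1340450 + (984289 - 1*464574)) = sqrt(-1340450 + (984289 - 464574)) = sqrt(-1340450 + 519715) = sqrt(-820735) = I*sqrt(820735)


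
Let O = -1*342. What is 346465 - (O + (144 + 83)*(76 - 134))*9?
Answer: 468037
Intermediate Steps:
O = -342
346465 - (O + (144 + 83)*(76 - 134))*9 = 346465 - (-342 + (144 + 83)*(76 - 134))*9 = 346465 - (-342 + 227*(-58))*9 = 346465 - (-342 - 13166)*9 = 346465 - (-13508)*9 = 346465 - 1*(-121572) = 346465 + 121572 = 468037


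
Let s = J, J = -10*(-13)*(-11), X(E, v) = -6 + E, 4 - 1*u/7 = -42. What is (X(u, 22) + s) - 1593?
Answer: -2707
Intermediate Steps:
u = 322 (u = 28 - 7*(-42) = 28 + 294 = 322)
J = -1430 (J = 130*(-11) = -1430)
s = -1430
(X(u, 22) + s) - 1593 = ((-6 + 322) - 1430) - 1593 = (316 - 1430) - 1593 = -1114 - 1593 = -2707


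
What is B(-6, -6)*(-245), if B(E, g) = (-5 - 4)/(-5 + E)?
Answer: -2205/11 ≈ -200.45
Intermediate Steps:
B(E, g) = -9/(-5 + E)
B(-6, -6)*(-245) = -9/(-5 - 6)*(-245) = -9/(-11)*(-245) = -9*(-1/11)*(-245) = (9/11)*(-245) = -2205/11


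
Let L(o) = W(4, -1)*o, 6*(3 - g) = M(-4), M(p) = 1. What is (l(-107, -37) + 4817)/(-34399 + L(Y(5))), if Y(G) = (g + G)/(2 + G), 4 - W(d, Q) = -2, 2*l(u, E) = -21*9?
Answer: -66115/481492 ≈ -0.13731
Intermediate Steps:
l(u, E) = -189/2 (l(u, E) = (-21*9)/2 = (½)*(-189) = -189/2)
g = 17/6 (g = 3 - ⅙*1 = 3 - ⅙ = 17/6 ≈ 2.8333)
W(d, Q) = 6 (W(d, Q) = 4 - 1*(-2) = 4 + 2 = 6)
Y(G) = (17/6 + G)/(2 + G)
L(o) = 6*o
(l(-107, -37) + 4817)/(-34399 + L(Y(5))) = (-189/2 + 4817)/(-34399 + 6*((17/6 + 5)/(2 + 5))) = 9445/(2*(-34399 + 6*((47/6)/7))) = 9445/(2*(-34399 + 6*((⅐)*(47/6)))) = 9445/(2*(-34399 + 6*(47/42))) = 9445/(2*(-34399 + 47/7)) = 9445/(2*(-240746/7)) = (9445/2)*(-7/240746) = -66115/481492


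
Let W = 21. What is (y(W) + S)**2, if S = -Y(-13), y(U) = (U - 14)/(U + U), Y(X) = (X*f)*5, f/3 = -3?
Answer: 12313081/36 ≈ 3.4203e+5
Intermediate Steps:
f = -9 (f = 3*(-3) = -9)
Y(X) = -45*X (Y(X) = (X*(-9))*5 = -9*X*5 = -45*X)
y(U) = (-14 + U)/(2*U) (y(U) = (-14 + U)/((2*U)) = (-14 + U)*(1/(2*U)) = (-14 + U)/(2*U))
S = -585 (S = -(-45)*(-13) = -1*585 = -585)
(y(W) + S)**2 = ((1/2)*(-14 + 21)/21 - 585)**2 = ((1/2)*(1/21)*7 - 585)**2 = (1/6 - 585)**2 = (-3509/6)**2 = 12313081/36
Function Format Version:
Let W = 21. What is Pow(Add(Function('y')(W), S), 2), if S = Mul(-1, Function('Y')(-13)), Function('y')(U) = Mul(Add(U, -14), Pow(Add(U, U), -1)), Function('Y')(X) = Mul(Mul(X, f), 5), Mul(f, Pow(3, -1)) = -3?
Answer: Rational(12313081, 36) ≈ 3.4203e+5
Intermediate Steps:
f = -9 (f = Mul(3, -3) = -9)
Function('Y')(X) = Mul(-45, X) (Function('Y')(X) = Mul(Mul(X, -9), 5) = Mul(Mul(-9, X), 5) = Mul(-45, X))
Function('y')(U) = Mul(Rational(1, 2), Pow(U, -1), Add(-14, U)) (Function('y')(U) = Mul(Add(-14, U), Pow(Mul(2, U), -1)) = Mul(Add(-14, U), Mul(Rational(1, 2), Pow(U, -1))) = Mul(Rational(1, 2), Pow(U, -1), Add(-14, U)))
S = -585 (S = Mul(-1, Mul(-45, -13)) = Mul(-1, 585) = -585)
Pow(Add(Function('y')(W), S), 2) = Pow(Add(Mul(Rational(1, 2), Pow(21, -1), Add(-14, 21)), -585), 2) = Pow(Add(Mul(Rational(1, 2), Rational(1, 21), 7), -585), 2) = Pow(Add(Rational(1, 6), -585), 2) = Pow(Rational(-3509, 6), 2) = Rational(12313081, 36)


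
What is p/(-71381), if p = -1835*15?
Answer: 27525/71381 ≈ 0.38561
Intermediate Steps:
p = -27525
p/(-71381) = -27525/(-71381) = -27525*(-1/71381) = 27525/71381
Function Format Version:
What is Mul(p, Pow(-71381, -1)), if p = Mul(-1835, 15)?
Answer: Rational(27525, 71381) ≈ 0.38561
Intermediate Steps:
p = -27525
Mul(p, Pow(-71381, -1)) = Mul(-27525, Pow(-71381, -1)) = Mul(-27525, Rational(-1, 71381)) = Rational(27525, 71381)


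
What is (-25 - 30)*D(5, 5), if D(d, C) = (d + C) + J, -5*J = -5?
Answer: -605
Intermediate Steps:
J = 1 (J = -⅕*(-5) = 1)
D(d, C) = 1 + C + d (D(d, C) = (d + C) + 1 = (C + d) + 1 = 1 + C + d)
(-25 - 30)*D(5, 5) = (-25 - 30)*(1 + 5 + 5) = -55*11 = -605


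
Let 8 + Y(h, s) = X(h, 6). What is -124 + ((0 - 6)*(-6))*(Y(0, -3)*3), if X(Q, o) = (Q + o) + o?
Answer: 308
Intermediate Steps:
X(Q, o) = Q + 2*o
Y(h, s) = 4 + h (Y(h, s) = -8 + (h + 2*6) = -8 + (h + 12) = -8 + (12 + h) = 4 + h)
-124 + ((0 - 6)*(-6))*(Y(0, -3)*3) = -124 + ((0 - 6)*(-6))*((4 + 0)*3) = -124 + (-6*(-6))*(4*3) = -124 + 36*12 = -124 + 432 = 308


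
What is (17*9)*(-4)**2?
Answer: 2448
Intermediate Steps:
(17*9)*(-4)**2 = 153*16 = 2448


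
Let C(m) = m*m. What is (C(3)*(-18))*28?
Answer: -4536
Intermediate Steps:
C(m) = m²
(C(3)*(-18))*28 = (3²*(-18))*28 = (9*(-18))*28 = -162*28 = -4536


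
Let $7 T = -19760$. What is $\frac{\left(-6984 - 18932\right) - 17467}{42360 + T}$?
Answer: $- \frac{303681}{276760} \approx -1.0973$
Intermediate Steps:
$T = - \frac{19760}{7}$ ($T = \frac{1}{7} \left(-19760\right) = - \frac{19760}{7} \approx -2822.9$)
$\frac{\left(-6984 - 18932\right) - 17467}{42360 + T} = \frac{\left(-6984 - 18932\right) - 17467}{42360 - \frac{19760}{7}} = \frac{-25916 - 17467}{\frac{276760}{7}} = \left(-43383\right) \frac{7}{276760} = - \frac{303681}{276760}$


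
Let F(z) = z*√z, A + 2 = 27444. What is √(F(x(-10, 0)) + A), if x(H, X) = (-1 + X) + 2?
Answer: √27443 ≈ 165.66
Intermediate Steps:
x(H, X) = 1 + X
A = 27442 (A = -2 + 27444 = 27442)
F(z) = z^(3/2)
√(F(x(-10, 0)) + A) = √((1 + 0)^(3/2) + 27442) = √(1^(3/2) + 27442) = √(1 + 27442) = √27443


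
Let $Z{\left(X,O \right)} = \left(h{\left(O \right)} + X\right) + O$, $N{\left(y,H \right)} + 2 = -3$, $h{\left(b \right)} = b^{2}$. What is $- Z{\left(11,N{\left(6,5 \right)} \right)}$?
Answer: $-31$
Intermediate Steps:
$N{\left(y,H \right)} = -5$ ($N{\left(y,H \right)} = -2 - 3 = -5$)
$Z{\left(X,O \right)} = O + X + O^{2}$ ($Z{\left(X,O \right)} = \left(O^{2} + X\right) + O = \left(X + O^{2}\right) + O = O + X + O^{2}$)
$- Z{\left(11,N{\left(6,5 \right)} \right)} = - (-5 + 11 + \left(-5\right)^{2}) = - (-5 + 11 + 25) = \left(-1\right) 31 = -31$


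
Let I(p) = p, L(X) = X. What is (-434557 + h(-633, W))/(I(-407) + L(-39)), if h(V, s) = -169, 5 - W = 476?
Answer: 217363/223 ≈ 974.72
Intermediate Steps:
W = -471 (W = 5 - 1*476 = 5 - 476 = -471)
(-434557 + h(-633, W))/(I(-407) + L(-39)) = (-434557 - 169)/(-407 - 39) = -434726/(-446) = -434726*(-1/446) = 217363/223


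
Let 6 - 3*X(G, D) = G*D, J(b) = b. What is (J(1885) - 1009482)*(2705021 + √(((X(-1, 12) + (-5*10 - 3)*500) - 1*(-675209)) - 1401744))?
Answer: -2725571044537 - 1007597*I*√753029 ≈ -2.7256e+12 - 8.7436e+8*I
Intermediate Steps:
X(G, D) = 2 - D*G/3 (X(G, D) = 2 - G*D/3 = 2 - D*G/3)
(J(1885) - 1009482)*(2705021 + √(((X(-1, 12) + (-5*10 - 3)*500) - 1*(-675209)) - 1401744)) = (1885 - 1009482)*(2705021 + √((((2 - ⅓*12*(-1)) + (-5*10 - 3)*500) - 1*(-675209)) - 1401744)) = -1007597*(2705021 + √((((2 + 4) + (-50 - 3)*500) + 675209) - 1401744)) = -1007597*(2705021 + √(((6 - 53*500) + 675209) - 1401744)) = -1007597*(2705021 + √(((6 - 26500) + 675209) - 1401744)) = -1007597*(2705021 + √((-26494 + 675209) - 1401744)) = -1007597*(2705021 + √(648715 - 1401744)) = -1007597*(2705021 + √(-753029)) = -1007597*(2705021 + I*√753029) = -2725571044537 - 1007597*I*√753029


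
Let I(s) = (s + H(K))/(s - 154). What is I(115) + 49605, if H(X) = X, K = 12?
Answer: 1934468/39 ≈ 49602.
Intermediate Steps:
I(s) = (12 + s)/(-154 + s) (I(s) = (s + 12)/(s - 154) = (12 + s)/(-154 + s))
I(115) + 49605 = (12 + 115)/(-154 + 115) + 49605 = 127/(-39) + 49605 = -1/39*127 + 49605 = -127/39 + 49605 = 1934468/39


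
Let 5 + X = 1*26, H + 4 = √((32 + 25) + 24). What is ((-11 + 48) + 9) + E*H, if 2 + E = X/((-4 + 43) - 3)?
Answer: 467/12 ≈ 38.917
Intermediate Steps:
H = 5 (H = -4 + √((32 + 25) + 24) = -4 + √(57 + 24) = -4 + √81 = -4 + 9 = 5)
X = 21 (X = -5 + 1*26 = -5 + 26 = 21)
E = -17/12 (E = -2 + 21/((-4 + 43) - 3) = -2 + 21/(39 - 3) = -2 + 21/36 = -2 + 21*(1/36) = -2 + 7/12 = -17/12 ≈ -1.4167)
((-11 + 48) + 9) + E*H = ((-11 + 48) + 9) - 17/12*5 = (37 + 9) - 85/12 = 46 - 85/12 = 467/12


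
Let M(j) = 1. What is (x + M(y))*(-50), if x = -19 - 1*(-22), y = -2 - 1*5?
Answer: -200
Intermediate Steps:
y = -7 (y = -2 - 5 = -7)
x = 3 (x = -19 + 22 = 3)
(x + M(y))*(-50) = (3 + 1)*(-50) = 4*(-50) = -200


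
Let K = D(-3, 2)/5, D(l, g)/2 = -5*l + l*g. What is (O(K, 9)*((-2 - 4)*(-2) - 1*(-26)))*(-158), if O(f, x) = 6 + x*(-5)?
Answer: 234156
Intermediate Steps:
D(l, g) = -10*l + 2*g*l (D(l, g) = 2*(-5*l + l*g) = 2*(-5*l + g*l) = -10*l + 2*g*l)
K = 18/5 (K = (2*(-3)*(-5 + 2))/5 = (2*(-3)*(-3))*(1/5) = 18*(1/5) = 18/5 ≈ 3.6000)
O(f, x) = 6 - 5*x
(O(K, 9)*((-2 - 4)*(-2) - 1*(-26)))*(-158) = ((6 - 5*9)*((-2 - 4)*(-2) - 1*(-26)))*(-158) = ((6 - 45)*(-6*(-2) + 26))*(-158) = -39*(12 + 26)*(-158) = -39*38*(-158) = -1482*(-158) = 234156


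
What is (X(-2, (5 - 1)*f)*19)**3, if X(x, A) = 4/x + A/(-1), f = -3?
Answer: 6859000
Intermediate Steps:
X(x, A) = -A + 4/x (X(x, A) = 4/x + A*(-1) = 4/x - A = -A + 4/x)
(X(-2, (5 - 1)*f)*19)**3 = ((-(5 - 1)*(-3) + 4/(-2))*19)**3 = ((-4*(-3) + 4*(-1/2))*19)**3 = ((-1*(-12) - 2)*19)**3 = ((12 - 2)*19)**3 = (10*19)**3 = 190**3 = 6859000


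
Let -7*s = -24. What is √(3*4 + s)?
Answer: 6*√21/7 ≈ 3.9279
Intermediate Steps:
s = 24/7 (s = -⅐*(-24) = 24/7 ≈ 3.4286)
√(3*4 + s) = √(3*4 + 24/7) = √(12 + 24/7) = √(108/7) = 6*√21/7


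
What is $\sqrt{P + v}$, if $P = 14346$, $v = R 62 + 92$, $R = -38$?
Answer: $\sqrt{12082} \approx 109.92$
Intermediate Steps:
$v = -2264$ ($v = \left(-38\right) 62 + 92 = -2356 + 92 = -2264$)
$\sqrt{P + v} = \sqrt{14346 - 2264} = \sqrt{12082}$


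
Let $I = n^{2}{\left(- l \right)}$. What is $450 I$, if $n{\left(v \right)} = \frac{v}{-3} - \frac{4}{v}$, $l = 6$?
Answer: $3200$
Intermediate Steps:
$n{\left(v \right)} = - \frac{4}{v} - \frac{v}{3}$ ($n{\left(v \right)} = v \left(- \frac{1}{3}\right) - \frac{4}{v} = - \frac{v}{3} - \frac{4}{v} = - \frac{4}{v} - \frac{v}{3}$)
$I = \frac{64}{9}$ ($I = \left(- \frac{4}{\left(-1\right) 6} - \frac{\left(-1\right) 6}{3}\right)^{2} = \left(- \frac{4}{-6} - -2\right)^{2} = \left(\left(-4\right) \left(- \frac{1}{6}\right) + 2\right)^{2} = \left(\frac{2}{3} + 2\right)^{2} = \left(\frac{8}{3}\right)^{2} = \frac{64}{9} \approx 7.1111$)
$450 I = 450 \cdot \frac{64}{9} = 3200$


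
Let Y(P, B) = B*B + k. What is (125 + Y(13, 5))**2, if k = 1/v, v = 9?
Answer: 1825201/81 ≈ 22533.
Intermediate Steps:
k = 1/9 ≈ 0.11111
Y(P, B) = 1/9 + B**2 (Y(P, B) = B*B + 1/9 = B**2 + 1/9 = 1/9 + B**2)
(125 + Y(13, 5))**2 = (125 + (1/9 + 5**2))**2 = (125 + (1/9 + 25))**2 = (125 + 226/9)**2 = (1351/9)**2 = 1825201/81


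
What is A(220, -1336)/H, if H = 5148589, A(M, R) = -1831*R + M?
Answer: 2446436/5148589 ≈ 0.47517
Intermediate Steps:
A(M, R) = M - 1831*R
A(220, -1336)/H = (220 - 1831*(-1336))/5148589 = (220 + 2446216)*(1/5148589) = 2446436*(1/5148589) = 2446436/5148589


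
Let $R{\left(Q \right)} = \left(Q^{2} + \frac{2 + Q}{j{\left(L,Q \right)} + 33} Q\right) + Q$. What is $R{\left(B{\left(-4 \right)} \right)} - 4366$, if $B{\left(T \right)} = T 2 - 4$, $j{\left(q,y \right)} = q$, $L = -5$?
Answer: $- \frac{29608}{7} \approx -4229.7$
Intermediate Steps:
$B{\left(T \right)} = -4 + 2 T$ ($B{\left(T \right)} = 2 T - 4 = -4 + 2 T$)
$R{\left(Q \right)} = Q + Q^{2} + Q \left(\frac{1}{14} + \frac{Q}{28}\right)$ ($R{\left(Q \right)} = \left(Q^{2} + \frac{2 + Q}{-5 + 33} Q\right) + Q = \left(Q^{2} + \frac{2 + Q}{28} Q\right) + Q = \left(Q^{2} + \left(2 + Q\right) \frac{1}{28} Q\right) + Q = \left(Q^{2} + \left(\frac{1}{14} + \frac{Q}{28}\right) Q\right) + Q = \left(Q^{2} + Q \left(\frac{1}{14} + \frac{Q}{28}\right)\right) + Q = Q + Q^{2} + Q \left(\frac{1}{14} + \frac{Q}{28}\right)$)
$R{\left(B{\left(-4 \right)} \right)} - 4366 = \frac{\left(-4 + 2 \left(-4\right)\right) \left(30 + 29 \left(-4 + 2 \left(-4\right)\right)\right)}{28} - 4366 = \frac{\left(-4 - 8\right) \left(30 + 29 \left(-4 - 8\right)\right)}{28} - 4366 = \frac{1}{28} \left(-12\right) \left(30 + 29 \left(-12\right)\right) - 4366 = \frac{1}{28} \left(-12\right) \left(30 - 348\right) - 4366 = \frac{1}{28} \left(-12\right) \left(-318\right) - 4366 = \frac{954}{7} - 4366 = - \frac{29608}{7}$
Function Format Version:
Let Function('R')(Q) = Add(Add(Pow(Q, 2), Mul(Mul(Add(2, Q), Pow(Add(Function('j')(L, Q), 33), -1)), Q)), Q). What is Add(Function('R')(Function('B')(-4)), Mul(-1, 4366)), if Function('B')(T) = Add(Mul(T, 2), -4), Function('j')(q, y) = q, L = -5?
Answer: Rational(-29608, 7) ≈ -4229.7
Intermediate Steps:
Function('B')(T) = Add(-4, Mul(2, T)) (Function('B')(T) = Add(Mul(2, T), -4) = Add(-4, Mul(2, T)))
Function('R')(Q) = Add(Q, Pow(Q, 2), Mul(Q, Add(Rational(1, 14), Mul(Rational(1, 28), Q)))) (Function('R')(Q) = Add(Add(Pow(Q, 2), Mul(Mul(Add(2, Q), Pow(Add(-5, 33), -1)), Q)), Q) = Add(Add(Pow(Q, 2), Mul(Mul(Add(2, Q), Pow(28, -1)), Q)), Q) = Add(Add(Pow(Q, 2), Mul(Mul(Add(2, Q), Rational(1, 28)), Q)), Q) = Add(Add(Pow(Q, 2), Mul(Add(Rational(1, 14), Mul(Rational(1, 28), Q)), Q)), Q) = Add(Add(Pow(Q, 2), Mul(Q, Add(Rational(1, 14), Mul(Rational(1, 28), Q)))), Q) = Add(Q, Pow(Q, 2), Mul(Q, Add(Rational(1, 14), Mul(Rational(1, 28), Q)))))
Add(Function('R')(Function('B')(-4)), Mul(-1, 4366)) = Add(Mul(Rational(1, 28), Add(-4, Mul(2, -4)), Add(30, Mul(29, Add(-4, Mul(2, -4))))), Mul(-1, 4366)) = Add(Mul(Rational(1, 28), Add(-4, -8), Add(30, Mul(29, Add(-4, -8)))), -4366) = Add(Mul(Rational(1, 28), -12, Add(30, Mul(29, -12))), -4366) = Add(Mul(Rational(1, 28), -12, Add(30, -348)), -4366) = Add(Mul(Rational(1, 28), -12, -318), -4366) = Add(Rational(954, 7), -4366) = Rational(-29608, 7)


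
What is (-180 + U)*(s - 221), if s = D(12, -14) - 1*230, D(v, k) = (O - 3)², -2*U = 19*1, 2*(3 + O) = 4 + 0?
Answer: 164865/2 ≈ 82433.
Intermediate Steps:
O = -1 (O = -3 + (4 + 0)/2 = -3 + (½)*4 = -3 + 2 = -1)
U = -19/2 ≈ -9.5000
D(v, k) = 16 (D(v, k) = (-1 - 3)² = (-4)² = 16)
s = -214 (s = 16 - 1*230 = 16 - 230 = -214)
(-180 + U)*(s - 221) = (-180 - 19/2)*(-214 - 221) = -379/2*(-435) = 164865/2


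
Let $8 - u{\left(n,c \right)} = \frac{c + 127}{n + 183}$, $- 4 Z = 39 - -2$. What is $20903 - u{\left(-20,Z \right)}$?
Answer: $\frac{13624007}{652} \approx 20896.0$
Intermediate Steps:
$Z = - \frac{41}{4}$ ($Z = - \frac{39 - -2}{4} = - \frac{39 + 2}{4} = \left(- \frac{1}{4}\right) 41 = - \frac{41}{4} \approx -10.25$)
$u{\left(n,c \right)} = 8 - \frac{127 + c}{183 + n}$ ($u{\left(n,c \right)} = 8 - \frac{c + 127}{n + 183} = 8 - \frac{127 + c}{183 + n}$)
$20903 - u{\left(-20,Z \right)} = 20903 - \frac{1337 - - \frac{41}{4} + 8 \left(-20\right)}{183 - 20} = 20903 - \frac{1337 + \frac{41}{4} - 160}{163} = 20903 - \frac{1}{163} \cdot \frac{4749}{4} = 20903 - \frac{4749}{652} = \frac{13624007}{652}$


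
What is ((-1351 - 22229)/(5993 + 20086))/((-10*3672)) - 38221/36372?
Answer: -8472307871/8062635798 ≈ -1.0508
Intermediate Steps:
((-1351 - 22229)/(5993 + 20086))/((-10*3672)) - 38221/36372 = -23580/26079/(-36720) - 38221*1/36372 = -23580*1/26079*(-1/36720) - 38221/36372 = -7860/8693*(-1/36720) - 38221/36372 = 131/5320116 - 38221/36372 = -8472307871/8062635798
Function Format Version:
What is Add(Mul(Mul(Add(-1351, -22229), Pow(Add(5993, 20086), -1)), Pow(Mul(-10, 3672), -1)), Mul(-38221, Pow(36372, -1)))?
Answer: Rational(-8472307871, 8062635798) ≈ -1.0508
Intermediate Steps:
Add(Mul(Mul(Add(-1351, -22229), Pow(Add(5993, 20086), -1)), Pow(Mul(-10, 3672), -1)), Mul(-38221, Pow(36372, -1))) = Add(Mul(Mul(-23580, Pow(26079, -1)), Pow(-36720, -1)), Mul(-38221, Rational(1, 36372))) = Add(Mul(Mul(-23580, Rational(1, 26079)), Rational(-1, 36720)), Rational(-38221, 36372)) = Add(Mul(Rational(-7860, 8693), Rational(-1, 36720)), Rational(-38221, 36372)) = Add(Rational(131, 5320116), Rational(-38221, 36372)) = Rational(-8472307871, 8062635798)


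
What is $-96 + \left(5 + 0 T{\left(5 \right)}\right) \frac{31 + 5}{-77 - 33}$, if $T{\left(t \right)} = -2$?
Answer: $- \frac{1074}{11} \approx -97.636$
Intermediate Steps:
$-96 + \left(5 + 0 T{\left(5 \right)}\right) \frac{31 + 5}{-77 - 33} = -96 + \left(5 + 0 \left(-2\right)\right) \frac{31 + 5}{-77 - 33} = -96 + \left(5 + 0\right) \frac{36}{-110} = -96 + 5 \cdot 36 \left(- \frac{1}{110}\right) = -96 + 5 \left(- \frac{18}{55}\right) = -96 - \frac{18}{11} = - \frac{1074}{11}$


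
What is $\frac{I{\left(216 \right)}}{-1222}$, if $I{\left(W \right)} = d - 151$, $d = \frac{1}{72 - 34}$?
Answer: $\frac{5737}{46436} \approx 0.12355$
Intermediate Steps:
$d = \frac{1}{38} \approx 0.026316$
$I{\left(W \right)} = - \frac{5737}{38}$ ($I{\left(W \right)} = \frac{1}{38} - 151 = - \frac{5737}{38}$)
$\frac{I{\left(216 \right)}}{-1222} = - \frac{5737}{38 \left(-1222\right)} = \left(- \frac{5737}{38}\right) \left(- \frac{1}{1222}\right) = \frac{5737}{46436}$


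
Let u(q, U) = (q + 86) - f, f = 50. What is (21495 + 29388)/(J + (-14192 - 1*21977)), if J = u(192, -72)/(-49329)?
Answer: -836669169/594726943 ≈ -1.4068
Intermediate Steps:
u(q, U) = 36 + q (u(q, U) = (q + 86) - 1*50 = (86 + q) - 50 = 36 + q)
J = -76/16443 (J = (36 + 192)/(-49329) = 228*(-1/49329) = -76/16443 ≈ -0.0046220)
(21495 + 29388)/(J + (-14192 - 1*21977)) = (21495 + 29388)/(-76/16443 + (-14192 - 1*21977)) = 50883/(-76/16443 + (-14192 - 21977)) = 50883/(-76/16443 - 36169) = 50883/(-594726943/16443) = 50883*(-16443/594726943) = -836669169/594726943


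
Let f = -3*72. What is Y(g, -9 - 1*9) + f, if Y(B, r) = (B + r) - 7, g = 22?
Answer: -219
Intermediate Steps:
Y(B, r) = -7 + B + r
f = -216
Y(g, -9 - 1*9) + f = (-7 + 22 + (-9 - 1*9)) - 216 = (-7 + 22 + (-9 - 9)) - 216 = (-7 + 22 - 18) - 216 = -3 - 216 = -219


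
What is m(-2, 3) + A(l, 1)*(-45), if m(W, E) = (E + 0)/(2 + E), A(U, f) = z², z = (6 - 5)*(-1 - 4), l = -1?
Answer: -5622/5 ≈ -1124.4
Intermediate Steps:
z = -5 (z = 1*(-5) = -5)
A(U, f) = 25 (A(U, f) = (-5)² = 25)
m(W, E) = E/(2 + E)
m(-2, 3) + A(l, 1)*(-45) = 3/(2 + 3) + 25*(-45) = 3/5 - 1125 = 3*(⅕) - 1125 = ⅗ - 1125 = -5622/5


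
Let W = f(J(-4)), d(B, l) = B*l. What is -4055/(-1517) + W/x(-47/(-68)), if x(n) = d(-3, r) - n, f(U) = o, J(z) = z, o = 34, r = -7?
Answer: 9107259/2094977 ≈ 4.3472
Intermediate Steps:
f(U) = 34
x(n) = 21 - n (x(n) = -3*(-7) - n = 21 - n)
W = 34
-4055/(-1517) + W/x(-47/(-68)) = -4055/(-1517) + 34/(21 - (-47)/(-68)) = -4055*(-1/1517) + 34/(21 - (-47)*(-1)/68) = 4055/1517 + 34/(21 - 1*47/68) = 4055/1517 + 34/(21 - 47/68) = 4055/1517 + 34/(1381/68) = 4055/1517 + 34*(68/1381) = 4055/1517 + 2312/1381 = 9107259/2094977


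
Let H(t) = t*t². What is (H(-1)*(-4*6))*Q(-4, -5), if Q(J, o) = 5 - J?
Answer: 216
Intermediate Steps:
H(t) = t³
(H(-1)*(-4*6))*Q(-4, -5) = ((-1)³*(-4*6))*(5 - 1*(-4)) = (-1*(-24))*(5 + 4) = 24*9 = 216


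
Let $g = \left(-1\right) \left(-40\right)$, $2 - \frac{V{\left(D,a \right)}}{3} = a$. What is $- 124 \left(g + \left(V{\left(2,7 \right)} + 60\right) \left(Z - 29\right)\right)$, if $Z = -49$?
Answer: $430280$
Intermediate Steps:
$V{\left(D,a \right)} = 6 - 3 a$
$g = 40$
$- 124 \left(g + \left(V{\left(2,7 \right)} + 60\right) \left(Z - 29\right)\right) = - 124 \left(40 + \left(\left(6 - 21\right) + 60\right) \left(-49 - 29\right)\right) = - 124 \left(40 + \left(\left(6 - 21\right) + 60\right) \left(-78\right)\right) = - 124 \left(40 + \left(-15 + 60\right) \left(-78\right)\right) = - 124 \left(40 + 45 \left(-78\right)\right) = - 124 \left(40 - 3510\right) = \left(-124\right) \left(-3470\right) = 430280$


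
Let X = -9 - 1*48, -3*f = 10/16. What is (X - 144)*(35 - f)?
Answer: -56615/8 ≈ -7076.9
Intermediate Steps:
f = -5/24 (f = -10/(3*16) = -⅓*5/8 = -5/24 ≈ -0.20833)
X = -57 (X = -9 - 48 = -57)
(X - 144)*(35 - f) = (-57 - 144)*(35 - 1*(-5/24)) = -201*(35 + 5/24) = -201*845/24 = -56615/8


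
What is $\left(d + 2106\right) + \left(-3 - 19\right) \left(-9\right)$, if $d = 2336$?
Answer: $4640$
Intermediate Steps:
$\left(d + 2106\right) + \left(-3 - 19\right) \left(-9\right) = \left(2336 + 2106\right) + \left(-3 - 19\right) \left(-9\right) = 4442 - -198 = 4442 + 198 = 4640$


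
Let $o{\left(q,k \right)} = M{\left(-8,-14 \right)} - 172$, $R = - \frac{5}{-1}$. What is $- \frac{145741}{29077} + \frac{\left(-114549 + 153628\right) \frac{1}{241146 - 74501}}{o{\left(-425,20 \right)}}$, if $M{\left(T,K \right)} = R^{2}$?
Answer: $- \frac{3571326614998}{712293889755} \approx -5.0138$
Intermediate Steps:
$R = 5$ ($R = \left(-5\right) \left(-1\right) = 5$)
$M{\left(T,K \right)} = 25$ ($M{\left(T,K \right)} = 5^{2} = 25$)
$o{\left(q,k \right)} = -147$ ($o{\left(q,k \right)} = 25 - 172 = -147$)
$- \frac{145741}{29077} + \frac{\left(-114549 + 153628\right) \frac{1}{241146 - 74501}}{o{\left(-425,20 \right)}} = - \frac{145741}{29077} + \frac{\left(-114549 + 153628\right) \frac{1}{241146 - 74501}}{-147} = \left(-145741\right) \frac{1}{29077} + \frac{39079}{166645} \left(- \frac{1}{147}\right) = - \frac{145741}{29077} + 39079 \cdot \frac{1}{166645} \left(- \frac{1}{147}\right) = - \frac{145741}{29077} + \frac{39079}{166645} \left(- \frac{1}{147}\right) = - \frac{145741}{29077} - \frac{39079}{24496815} = - \frac{3571326614998}{712293889755}$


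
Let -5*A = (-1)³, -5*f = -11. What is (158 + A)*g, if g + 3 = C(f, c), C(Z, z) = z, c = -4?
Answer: -5537/5 ≈ -1107.4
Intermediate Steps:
f = 11/5 (f = -⅕*(-11) = 11/5 ≈ 2.2000)
g = -7 (g = -3 - 4 = -7)
A = ⅕ (A = -⅕*(-1)³ = -⅕*(-1) = ⅕ ≈ 0.20000)
(158 + A)*g = (158 + ⅕)*(-7) = (791/5)*(-7) = -5537/5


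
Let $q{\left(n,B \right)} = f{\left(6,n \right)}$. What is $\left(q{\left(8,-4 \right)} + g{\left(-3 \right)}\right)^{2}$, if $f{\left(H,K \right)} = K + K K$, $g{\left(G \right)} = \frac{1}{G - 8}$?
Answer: $\frac{625681}{121} \approx 5170.9$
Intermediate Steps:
$g{\left(G \right)} = \frac{1}{-8 + G}$
$f{\left(H,K \right)} = K + K^{2}$
$q{\left(n,B \right)} = n \left(1 + n\right)$
$\left(q{\left(8,-4 \right)} + g{\left(-3 \right)}\right)^{2} = \left(8 \left(1 + 8\right) + \frac{1}{-8 - 3}\right)^{2} = \left(8 \cdot 9 + \frac{1}{-11}\right)^{2} = \left(72 - \frac{1}{11}\right)^{2} = \left(\frac{791}{11}\right)^{2} = \frac{625681}{121}$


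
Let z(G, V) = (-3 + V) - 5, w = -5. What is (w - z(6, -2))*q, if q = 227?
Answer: 1135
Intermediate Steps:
z(G, V) = -8 + V
(w - z(6, -2))*q = (-5 - (-8 - 2))*227 = (-5 - 1*(-10))*227 = (-5 + 10)*227 = 5*227 = 1135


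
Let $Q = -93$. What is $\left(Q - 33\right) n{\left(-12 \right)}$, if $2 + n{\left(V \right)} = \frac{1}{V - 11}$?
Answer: $\frac{5922}{23} \approx 257.48$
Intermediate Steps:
$n{\left(V \right)} = -2 + \frac{1}{-11 + V}$ ($n{\left(V \right)} = -2 + \frac{1}{V - 11} = -2 + \frac{1}{-11 + V}$)
$\left(Q - 33\right) n{\left(-12 \right)} = \left(-93 - 33\right) \frac{23 - -24}{-11 - 12} = - 126 \frac{23 + 24}{-23} = - 126 \left(\left(- \frac{1}{23}\right) 47\right) = \left(-126\right) \left(- \frac{47}{23}\right) = \frac{5922}{23}$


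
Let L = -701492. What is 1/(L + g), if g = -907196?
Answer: -1/1608688 ≈ -6.2162e-7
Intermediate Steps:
1/(L + g) = 1/(-701492 - 907196) = 1/(-1608688) = -1/1608688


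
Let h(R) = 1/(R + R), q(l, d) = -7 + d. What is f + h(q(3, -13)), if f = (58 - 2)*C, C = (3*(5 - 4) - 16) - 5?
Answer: -40321/40 ≈ -1008.0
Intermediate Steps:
C = -18 (C = (3*1 - 16) - 5 = (3 - 16) - 5 = -13 - 5 = -18)
h(R) = 1/(2*R)
f = -1008 (f = (58 - 2)*(-18) = 56*(-18) = -1008)
f + h(q(3, -13)) = -1008 + 1/(2*(-7 - 13)) = -1008 + (½)/(-20) = -1008 + (½)*(-1/20) = -1008 - 1/40 = -40321/40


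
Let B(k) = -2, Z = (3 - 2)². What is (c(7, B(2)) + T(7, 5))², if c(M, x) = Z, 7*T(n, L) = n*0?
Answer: 1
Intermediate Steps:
Z = 1 (Z = 1² = 1)
T(n, L) = 0 (T(n, L) = (n*0)/7 = (⅐)*0 = 0)
c(M, x) = 1
(c(7, B(2)) + T(7, 5))² = (1 + 0)² = 1² = 1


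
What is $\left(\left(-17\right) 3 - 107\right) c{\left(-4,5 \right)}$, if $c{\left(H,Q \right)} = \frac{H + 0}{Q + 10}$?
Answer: $\frac{632}{15} \approx 42.133$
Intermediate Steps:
$c{\left(H,Q \right)} = \frac{H}{10 + Q}$
$\left(\left(-17\right) 3 - 107\right) c{\left(-4,5 \right)} = \left(\left(-17\right) 3 - 107\right) \left(- \frac{4}{10 + 5}\right) = \left(-51 - 107\right) \left(- \frac{4}{15}\right) = - 158 \left(\left(-4\right) \frac{1}{15}\right) = \left(-158\right) \left(- \frac{4}{15}\right) = \frac{632}{15}$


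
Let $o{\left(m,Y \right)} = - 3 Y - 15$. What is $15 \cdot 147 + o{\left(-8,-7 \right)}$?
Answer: $2211$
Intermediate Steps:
$o{\left(m,Y \right)} = -15 - 3 Y$ ($o{\left(m,Y \right)} = - 3 Y - 15 = -15 - 3 Y$)
$15 \cdot 147 + o{\left(-8,-7 \right)} = 15 \cdot 147 - -6 = 2205 + \left(-15 + 21\right) = 2205 + 6 = 2211$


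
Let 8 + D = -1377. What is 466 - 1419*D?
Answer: 1965781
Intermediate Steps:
D = -1385 (D = -8 - 1377 = -1385)
466 - 1419*D = 466 - 1419*(-1385) = 466 + 1965315 = 1965781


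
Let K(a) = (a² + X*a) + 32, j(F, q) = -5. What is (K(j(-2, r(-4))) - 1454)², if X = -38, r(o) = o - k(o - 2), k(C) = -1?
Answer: 1456849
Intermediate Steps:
r(o) = 1 + o (r(o) = o - 1*(-1) = o + 1 = 1 + o)
K(a) = 32 + a² - 38*a (K(a) = (a² - 38*a) + 32 = 32 + a² - 38*a)
(K(j(-2, r(-4))) - 1454)² = ((32 + (-5)² - 38*(-5)) - 1454)² = ((32 + 25 + 190) - 1454)² = (247 - 1454)² = (-1207)² = 1456849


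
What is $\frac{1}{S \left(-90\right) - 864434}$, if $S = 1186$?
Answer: $- \frac{1}{971174} \approx -1.0297 \cdot 10^{-6}$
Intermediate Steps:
$\frac{1}{S \left(-90\right) - 864434} = \frac{1}{1186 \left(-90\right) - 864434} = \frac{1}{-106740 - 864434} = \frac{1}{-971174} = - \frac{1}{971174}$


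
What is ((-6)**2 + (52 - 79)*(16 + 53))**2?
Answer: 3337929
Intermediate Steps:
((-6)**2 + (52 - 79)*(16 + 53))**2 = (36 - 27*69)**2 = (36 - 1863)**2 = (-1827)**2 = 3337929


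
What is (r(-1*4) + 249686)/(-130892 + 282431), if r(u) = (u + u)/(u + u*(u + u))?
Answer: 582600/353591 ≈ 1.6477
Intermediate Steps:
r(u) = 2*u/(u + 2*u**2) (r(u) = (2*u)/(u + u*(2*u)) = (2*u)/(u + 2*u**2) = 2*u/(u + 2*u**2))
(r(-1*4) + 249686)/(-130892 + 282431) = (2/(1 + 2*(-1*4)) + 249686)/(-130892 + 282431) = (2/(1 + 2*(-4)) + 249686)/151539 = (2/(1 - 8) + 249686)*(1/151539) = (2/(-7) + 249686)*(1/151539) = (2*(-1/7) + 249686)*(1/151539) = (-2/7 + 249686)*(1/151539) = (1747800/7)*(1/151539) = 582600/353591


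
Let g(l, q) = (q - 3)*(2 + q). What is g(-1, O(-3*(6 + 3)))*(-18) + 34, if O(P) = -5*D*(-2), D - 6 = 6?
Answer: -256898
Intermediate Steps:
D = 12 (D = 6 + 6 = 12)
O(P) = 120 (O(P) = -5*12*(-2) = -60*(-2) = 120)
g(l, q) = (-3 + q)*(2 + q)
g(-1, O(-3*(6 + 3)))*(-18) + 34 = (-6 + 120² - 1*120)*(-18) + 34 = (-6 + 14400 - 120)*(-18) + 34 = 14274*(-18) + 34 = -256932 + 34 = -256898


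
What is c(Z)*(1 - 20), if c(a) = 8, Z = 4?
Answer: -152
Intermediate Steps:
c(Z)*(1 - 20) = 8*(1 - 20) = 8*(-19) = -152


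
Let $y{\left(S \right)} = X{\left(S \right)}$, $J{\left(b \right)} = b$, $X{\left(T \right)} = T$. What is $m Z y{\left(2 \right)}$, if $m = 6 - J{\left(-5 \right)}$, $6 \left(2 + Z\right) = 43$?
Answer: $\frac{341}{3} \approx 113.67$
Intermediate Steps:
$Z = \frac{31}{6}$ ($Z = -2 + \frac{1}{6} \cdot 43 = -2 + \frac{43}{6} = \frac{31}{6} \approx 5.1667$)
$y{\left(S \right)} = S$
$m = 11$ ($m = 6 - -5 = 6 + 5 = 11$)
$m Z y{\left(2 \right)} = 11 \cdot \frac{31}{6} \cdot 2 = \frac{341}{6} \cdot 2 = \frac{341}{3}$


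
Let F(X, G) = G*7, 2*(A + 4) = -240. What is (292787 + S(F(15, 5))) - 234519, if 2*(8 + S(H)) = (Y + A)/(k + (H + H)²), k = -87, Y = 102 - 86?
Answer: 280405326/4813 ≈ 58260.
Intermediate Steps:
A = -124 (A = -4 + (½)*(-240) = -4 - 120 = -124)
Y = 16
F(X, G) = 7*G
S(H) = -8 - 54/(-87 + 4*H²) (S(H) = -8 + ((16 - 124)/(-87 + (H + H)²))/2 = -8 + (-108/(-87 + (2*H)²))/2 = -8 + (-108/(-87 + 4*H²))/2 = -8 - 54/(-87 + 4*H²))
(292787 + S(F(15, 5))) - 234519 = (292787 + 2*(321 - 16*(7*5)²)/(-87 + 4*(7*5)²)) - 234519 = (292787 + 2*(321 - 16*35²)/(-87 + 4*35²)) - 234519 = (292787 + 2*(321 - 16*1225)/(-87 + 4*1225)) - 234519 = (292787 + 2*(321 - 19600)/(-87 + 4900)) - 234519 = (292787 + 2*(-19279)/4813) - 234519 = (292787 + 2*(1/4813)*(-19279)) - 234519 = (292787 - 38558/4813) - 234519 = 1409145273/4813 - 234519 = 280405326/4813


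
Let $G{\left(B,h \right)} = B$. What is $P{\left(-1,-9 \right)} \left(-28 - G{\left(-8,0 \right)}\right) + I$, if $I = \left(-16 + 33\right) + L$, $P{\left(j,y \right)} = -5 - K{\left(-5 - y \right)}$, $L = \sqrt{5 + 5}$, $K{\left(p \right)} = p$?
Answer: $197 + \sqrt{10} \approx 200.16$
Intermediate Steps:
$L = \sqrt{10} \approx 3.1623$
$P{\left(j,y \right)} = y$ ($P{\left(j,y \right)} = -5 - \left(-5 - y\right) = -5 + \left(5 + y\right) = y$)
$I = 17 + \sqrt{10}$ ($I = \left(-16 + 33\right) + \sqrt{10} = 17 + \sqrt{10} \approx 20.162$)
$P{\left(-1,-9 \right)} \left(-28 - G{\left(-8,0 \right)}\right) + I = - 9 \left(-28 - -8\right) + \left(17 + \sqrt{10}\right) = - 9 \left(-28 + 8\right) + \left(17 + \sqrt{10}\right) = \left(-9\right) \left(-20\right) + \left(17 + \sqrt{10}\right) = 180 + \left(17 + \sqrt{10}\right) = 197 + \sqrt{10}$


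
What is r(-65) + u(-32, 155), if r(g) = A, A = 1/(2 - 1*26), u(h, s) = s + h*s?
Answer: -115321/24 ≈ -4805.0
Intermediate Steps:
A = -1/24 (A = 1/(2 - 26) = 1/(-24) = -1/24 ≈ -0.041667)
r(g) = -1/24
r(-65) + u(-32, 155) = -1/24 + 155*(1 - 32) = -1/24 + 155*(-31) = -1/24 - 4805 = -115321/24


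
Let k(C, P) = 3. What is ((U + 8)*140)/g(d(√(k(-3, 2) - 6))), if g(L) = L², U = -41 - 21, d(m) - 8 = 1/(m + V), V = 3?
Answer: 45360*(I - √3)/(-433*I + 400*√3) ≈ -110.97 - 3.8842*I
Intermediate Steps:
d(m) = 8 + 1/(3 + m) (d(m) = 8 + 1/(m + 3) = 8 + 1/(3 + m))
U = -62
((U + 8)*140)/g(d(√(k(-3, 2) - 6))) = ((-62 + 8)*140)/(((25 + 8*√(3 - 6))/(3 + √(3 - 6)))²) = (-54*140)/(((25 + 8*√(-3))/(3 + √(-3)))²) = -7560*(3 + I*√3)²/(25 + 8*(I*√3))² = -7560*(3 + I*√3)²/(25 + 8*I*√3)²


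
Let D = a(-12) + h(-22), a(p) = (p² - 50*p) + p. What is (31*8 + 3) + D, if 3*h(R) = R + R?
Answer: 2905/3 ≈ 968.33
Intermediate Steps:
h(R) = 2*R/3 (h(R) = (R + R)/3 = (2*R)/3 = 2*R/3)
a(p) = p² - 49*p
D = 2152/3 (D = -12*(-49 - 12) + (⅔)*(-22) = -12*(-61) - 44/3 = 732 - 44/3 = 2152/3 ≈ 717.33)
(31*8 + 3) + D = (31*8 + 3) + 2152/3 = (248 + 3) + 2152/3 = 251 + 2152/3 = 2905/3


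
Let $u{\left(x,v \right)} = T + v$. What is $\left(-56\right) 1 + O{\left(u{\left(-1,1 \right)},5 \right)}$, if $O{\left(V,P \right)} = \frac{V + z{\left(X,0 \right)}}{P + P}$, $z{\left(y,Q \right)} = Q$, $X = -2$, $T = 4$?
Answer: $- \frac{111}{2} \approx -55.5$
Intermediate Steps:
$u{\left(x,v \right)} = 4 + v$
$O{\left(V,P \right)} = \frac{V}{2 P}$ ($O{\left(V,P \right)} = \frac{V + 0}{P + P} = \frac{V}{2 P}$)
$\left(-56\right) 1 + O{\left(u{\left(-1,1 \right)},5 \right)} = \left(-56\right) 1 + \frac{4 + 1}{2 \cdot 5} = -56 + \frac{1}{2} \cdot 5 \cdot \frac{1}{5} = -56 + \frac{1}{2} = - \frac{111}{2}$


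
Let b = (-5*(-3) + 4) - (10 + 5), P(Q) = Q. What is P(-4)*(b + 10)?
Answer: -56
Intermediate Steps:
b = 4 (b = (15 + 4) - 1*15 = 19 - 15 = 4)
P(-4)*(b + 10) = -4*(4 + 10) = -4*14 = -56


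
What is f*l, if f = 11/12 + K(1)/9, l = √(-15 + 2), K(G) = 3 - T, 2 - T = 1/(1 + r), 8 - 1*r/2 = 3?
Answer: 137*I*√13/132 ≈ 3.7421*I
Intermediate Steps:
r = 10 (r = 16 - 2*3 = 16 - 6 = 10)
T = 21/11 (T = 2 - 1/(1 + 10) = 2 - 1/11 = 21/11 ≈ 1.9091)
K(G) = 12/11 (K(G) = 3 - 1*21/11 = 3 - 21/11 = 12/11)
l = I*√13 (l = √(-13) = I*√13 ≈ 3.6056*I)
f = 137/132 (f = 11/12 + (12/11)/9 = 11*(1/12) + (12/11)*(⅑) = 11/12 + 4/33 = 137/132 ≈ 1.0379)
f*l = 137*(I*√13)/132 = 137*I*√13/132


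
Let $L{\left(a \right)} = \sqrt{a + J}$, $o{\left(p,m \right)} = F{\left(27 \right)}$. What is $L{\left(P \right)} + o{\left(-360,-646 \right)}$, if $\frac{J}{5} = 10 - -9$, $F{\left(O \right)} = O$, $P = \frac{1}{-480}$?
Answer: $27 + \frac{\sqrt{1367970}}{120} \approx 36.747$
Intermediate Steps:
$P = - \frac{1}{480} \approx -0.0020833$
$o{\left(p,m \right)} = 27$
$J = 95$ ($J = 5 \left(10 - -9\right) = 5 \left(10 + 9\right) = 5 \cdot 19 = 95$)
$L{\left(a \right)} = \sqrt{95 + a}$ ($L{\left(a \right)} = \sqrt{a + 95} = \sqrt{95 + a}$)
$L{\left(P \right)} + o{\left(-360,-646 \right)} = \sqrt{95 - \frac{1}{480}} + 27 = \sqrt{\frac{45599}{480}} + 27 = \frac{\sqrt{1367970}}{120} + 27 = 27 + \frac{\sqrt{1367970}}{120}$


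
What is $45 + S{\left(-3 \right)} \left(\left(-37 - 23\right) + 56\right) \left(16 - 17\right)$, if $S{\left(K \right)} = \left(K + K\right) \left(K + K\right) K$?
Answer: $-387$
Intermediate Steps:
$S{\left(K \right)} = 4 K^{3}$ ($S{\left(K \right)} = 2 K 2 K K = 2 K 2 K^{2} = 4 K^{3}$)
$45 + S{\left(-3 \right)} \left(\left(-37 - 23\right) + 56\right) \left(16 - 17\right) = 45 + 4 \left(-3\right)^{3} \left(\left(-37 - 23\right) + 56\right) \left(16 - 17\right) = 45 + 4 \left(-27\right) \left(-60 + 56\right) \left(-1\right) = 45 - 108 \left(\left(-4\right) \left(-1\right)\right) = 45 - 432 = -387$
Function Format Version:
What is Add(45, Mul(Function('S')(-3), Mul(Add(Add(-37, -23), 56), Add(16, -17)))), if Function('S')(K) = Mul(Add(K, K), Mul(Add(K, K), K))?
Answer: -387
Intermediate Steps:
Function('S')(K) = Mul(4, Pow(K, 3)) (Function('S')(K) = Mul(Mul(2, K), Mul(Mul(2, K), K)) = Mul(Mul(2, K), Mul(2, Pow(K, 2))) = Mul(4, Pow(K, 3)))
Add(45, Mul(Function('S')(-3), Mul(Add(Add(-37, -23), 56), Add(16, -17)))) = Add(45, Mul(Mul(4, Pow(-3, 3)), Mul(Add(Add(-37, -23), 56), Add(16, -17)))) = Add(45, Mul(Mul(4, -27), Mul(Add(-60, 56), -1))) = Add(45, Mul(-108, Mul(-4, -1))) = Add(45, Mul(-108, 4)) = Add(45, -432) = -387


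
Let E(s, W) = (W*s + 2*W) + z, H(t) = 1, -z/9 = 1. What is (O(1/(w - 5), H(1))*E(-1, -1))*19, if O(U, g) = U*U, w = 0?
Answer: -38/5 ≈ -7.6000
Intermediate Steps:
z = -9 (z = -9*1 = -9)
E(s, W) = -9 + 2*W + W*s (E(s, W) = (W*s + 2*W) - 9 = (2*W + W*s) - 9 = -9 + 2*W + W*s)
O(U, g) = U**2
(O(1/(w - 5), H(1))*E(-1, -1))*19 = ((1/(0 - 5))**2*(-9 + 2*(-1) - 1*(-1)))*19 = ((1/(-5))**2*(-9 - 2 + 1))*19 = ((-1/5)**2*(-10))*19 = ((1/25)*(-10))*19 = -2/5*19 = -38/5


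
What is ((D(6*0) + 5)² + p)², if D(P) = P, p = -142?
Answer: 13689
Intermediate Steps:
((D(6*0) + 5)² + p)² = ((6*0 + 5)² - 142)² = ((0 + 5)² - 142)² = (5² - 142)² = (25 - 142)² = (-117)² = 13689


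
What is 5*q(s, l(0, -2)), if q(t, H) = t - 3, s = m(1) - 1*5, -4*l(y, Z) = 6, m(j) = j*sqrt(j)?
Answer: -35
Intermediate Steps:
m(j) = j**(3/2)
l(y, Z) = -3/2 (l(y, Z) = -1/4*6 = -3/2)
s = -4 (s = 1**(3/2) - 1*5 = 1 - 5 = -4)
q(t, H) = -3 + t
5*q(s, l(0, -2)) = 5*(-3 - 4) = 5*(-7) = -35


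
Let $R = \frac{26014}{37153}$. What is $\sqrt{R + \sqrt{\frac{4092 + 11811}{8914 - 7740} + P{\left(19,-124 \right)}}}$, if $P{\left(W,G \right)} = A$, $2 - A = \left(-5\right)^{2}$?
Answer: $\frac{\sqrt{1332101193163192 + 1620525510166 i \sqrt{13030226}}}{43617622} \approx 1.3881 + 1.1075 i$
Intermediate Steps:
$A = -23$ ($A = 2 - \left(-5\right)^{2} = 2 - 25 = -23$)
$P{\left(W,G \right)} = -23$
$R = \frac{26014}{37153}$ ($R = 26014 \cdot \frac{1}{37153} = \frac{26014}{37153} \approx 0.70019$)
$\sqrt{R + \sqrt{\frac{4092 + 11811}{8914 - 7740} + P{\left(19,-124 \right)}}} = \sqrt{\frac{26014}{37153} + \sqrt{\frac{4092 + 11811}{8914 - 7740} - 23}} = \sqrt{\frac{26014}{37153} + \sqrt{\frac{15903}{1174} - 23}} = \sqrt{\frac{26014}{37153} + \sqrt{- \frac{11099}{1174}}} = \sqrt{\frac{26014}{37153} + \frac{i \sqrt{13030226}}{1174}}$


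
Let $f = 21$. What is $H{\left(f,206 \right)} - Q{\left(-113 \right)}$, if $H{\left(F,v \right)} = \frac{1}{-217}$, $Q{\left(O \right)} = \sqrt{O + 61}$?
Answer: $- \frac{1}{217} - 2 i \sqrt{13} \approx -0.0046083 - 7.2111 i$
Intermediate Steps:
$Q{\left(O \right)} = \sqrt{61 + O}$
$H{\left(F,v \right)} = - \frac{1}{217}$
$H{\left(f,206 \right)} - Q{\left(-113 \right)} = - \frac{1}{217} - \sqrt{61 - 113} = - \frac{1}{217} - \sqrt{-52} = - \frac{1}{217} - 2 i \sqrt{13}$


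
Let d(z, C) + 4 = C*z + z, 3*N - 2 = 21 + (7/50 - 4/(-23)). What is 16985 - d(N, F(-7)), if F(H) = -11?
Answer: 1962672/115 ≈ 17067.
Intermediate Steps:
N = 8937/1150 (N = 2/3 + (21 + (7/50 - 4/(-23)))/3 = 2/3 + (21 + (7*(1/50) - 4*(-1/23)))/3 = 2/3 + (21 + (7/50 + 4/23))/3 = 2/3 + (21 + 361/1150)/3 = 2/3 + (1/3)*(24511/1150) = 2/3 + 24511/3450 = 8937/1150 ≈ 7.7713)
d(z, C) = -4 + z + C*z (d(z, C) = -4 + (C*z + z) = -4 + (z + C*z) = -4 + z + C*z)
16985 - d(N, F(-7)) = 16985 - (-4 + 8937/1150 - 11*8937/1150) = 16985 - (-4 + 8937/1150 - 98307/1150) = 16985 - 1*(-9397/115) = 16985 + 9397/115 = 1962672/115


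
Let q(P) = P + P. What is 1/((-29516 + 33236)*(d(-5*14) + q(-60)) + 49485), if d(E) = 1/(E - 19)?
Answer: -89/35329155 ≈ -2.5192e-6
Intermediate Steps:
q(P) = 2*P
d(E) = 1/(-19 + E)
1/((-29516 + 33236)*(d(-5*14) + q(-60)) + 49485) = 1/((-29516 + 33236)*(1/(-19 - 5*14) + 2*(-60)) + 49485) = 1/(3720*(1/(-19 - 70) - 120) + 49485) = 1/(3720*(1/(-89) - 120) + 49485) = 1/(3720*(-1/89 - 120) + 49485) = 1/(3720*(-10681/89) + 49485) = 1/(-39733320/89 + 49485) = 1/(-35329155/89) = -89/35329155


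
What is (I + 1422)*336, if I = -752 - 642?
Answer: 9408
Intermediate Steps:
I = -1394
(I + 1422)*336 = (-1394 + 1422)*336 = 28*336 = 9408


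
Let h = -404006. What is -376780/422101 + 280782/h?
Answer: -135369871831/85265668303 ≈ -1.5876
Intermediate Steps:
-376780/422101 + 280782/h = -376780/422101 + 280782/(-404006) = -376780*1/422101 + 280782*(-1/404006) = -376780/422101 - 140391/202003 = -135369871831/85265668303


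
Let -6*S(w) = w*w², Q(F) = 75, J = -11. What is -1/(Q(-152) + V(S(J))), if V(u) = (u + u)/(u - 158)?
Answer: -383/31387 ≈ -0.012203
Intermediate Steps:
S(w) = -w³/6 (S(w) = -w*w²/6 = -w³/6)
V(u) = 2*u/(-158 + u) (V(u) = (2*u)/(-158 + u) = 2*u/(-158 + u))
-1/(Q(-152) + V(S(J))) = -1/(75 + 2*(-⅙*(-11)³)/(-158 - ⅙*(-11)³)) = -1/(75 + 2*(-⅙*(-1331))/(-158 - ⅙*(-1331))) = -1/(75 + 2*(1331/6)/(-158 + 1331/6)) = -1/(75 + 2*(1331/6)/(383/6)) = -1/(75 + 2*(1331/6)*(6/383)) = -1/(75 + 2662/383) = -1/31387/383 = -1*383/31387 = -383/31387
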